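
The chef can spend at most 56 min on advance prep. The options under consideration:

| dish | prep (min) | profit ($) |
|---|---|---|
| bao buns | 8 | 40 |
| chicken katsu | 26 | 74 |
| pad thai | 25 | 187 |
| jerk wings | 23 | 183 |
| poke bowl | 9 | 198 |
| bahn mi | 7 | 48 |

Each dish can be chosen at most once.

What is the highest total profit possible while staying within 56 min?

473

By profit per min: poke bowl 22.00, jerk wings 7.96, pad thai 7.48, bahn mi 6.86 lead.
The ratio heuristic lands on bao buns + jerk wings + poke bowl + bahn mi (469) but leaves 9 min idle.
The 23 min tied up in jerk wings is better spent on pad thai — total rises to 473 (49 min).
No other feasible combination exceeds 473.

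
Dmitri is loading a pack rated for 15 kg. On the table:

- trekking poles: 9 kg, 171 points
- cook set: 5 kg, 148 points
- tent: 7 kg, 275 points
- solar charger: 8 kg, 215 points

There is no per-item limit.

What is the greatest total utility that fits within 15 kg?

550

Best packing: 2×tent — 14 kg, 550 total.
No other feasible combination exceeds 550.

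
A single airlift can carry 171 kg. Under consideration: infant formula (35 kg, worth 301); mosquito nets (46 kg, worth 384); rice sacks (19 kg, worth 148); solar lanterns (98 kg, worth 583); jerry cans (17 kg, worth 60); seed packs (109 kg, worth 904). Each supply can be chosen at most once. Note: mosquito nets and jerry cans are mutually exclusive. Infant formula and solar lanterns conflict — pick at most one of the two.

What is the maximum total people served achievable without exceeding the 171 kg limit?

1353

By people served per kg: infant formula 8.60, mosquito nets 8.35, seed packs 8.29, rice sacks 7.79 lead.
Best packing: infant formula + rice sacks + seed packs — 163 kg, 1353 total.
Nothing else feasible within 171 kg beats 1353.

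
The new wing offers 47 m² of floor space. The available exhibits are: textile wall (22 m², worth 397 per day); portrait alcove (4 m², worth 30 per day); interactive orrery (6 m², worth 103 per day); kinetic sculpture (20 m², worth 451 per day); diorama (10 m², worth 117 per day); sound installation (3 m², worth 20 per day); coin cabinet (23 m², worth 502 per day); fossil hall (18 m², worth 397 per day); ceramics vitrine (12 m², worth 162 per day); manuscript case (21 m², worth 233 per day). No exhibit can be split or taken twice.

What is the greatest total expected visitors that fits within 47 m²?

1002

Ranking by ratio (expected visitors/m²): kinetic sculpture 22.55, fossil hall 22.06, coin cabinet 21.83.
Taking the top-ratio exhibits first gives interactive orrery + kinetic sculpture + sound installation + fossil hall for 971 (47 m²).
Replace kinetic sculpture and sound installation with coin cabinet: the trade gains 31 net, giving 1002 at 47 m².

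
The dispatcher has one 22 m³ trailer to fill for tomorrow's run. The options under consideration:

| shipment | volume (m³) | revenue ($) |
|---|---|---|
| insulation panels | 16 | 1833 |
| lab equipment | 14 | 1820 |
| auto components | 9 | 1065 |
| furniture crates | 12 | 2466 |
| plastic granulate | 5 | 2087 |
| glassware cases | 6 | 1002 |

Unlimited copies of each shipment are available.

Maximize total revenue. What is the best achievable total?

8348

4×plastic granulate uses 20 of the 22 m³ and totals 8348.
Every other selection either busts 22 m³ or fails to beat 8348.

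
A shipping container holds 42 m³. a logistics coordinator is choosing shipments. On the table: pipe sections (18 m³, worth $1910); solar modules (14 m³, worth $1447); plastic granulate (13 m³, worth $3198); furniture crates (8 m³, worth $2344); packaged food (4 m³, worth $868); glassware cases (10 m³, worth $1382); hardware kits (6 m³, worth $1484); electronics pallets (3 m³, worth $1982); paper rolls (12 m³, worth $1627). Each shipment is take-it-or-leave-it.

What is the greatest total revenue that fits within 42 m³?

By revenue per m³: electronics pallets 660.67, furniture crates 293.00, hardware kits 247.33 lead.
The ratio heuristic lands on plastic granulate + furniture crates + packaged food + hardware kits + electronics pallets (9876) but leaves 8 m³ idle.
Dropping packaged food frees 4 m³; slotting in paper rolls (12 m³) lifts the total to 10635 at 42 m³.

10635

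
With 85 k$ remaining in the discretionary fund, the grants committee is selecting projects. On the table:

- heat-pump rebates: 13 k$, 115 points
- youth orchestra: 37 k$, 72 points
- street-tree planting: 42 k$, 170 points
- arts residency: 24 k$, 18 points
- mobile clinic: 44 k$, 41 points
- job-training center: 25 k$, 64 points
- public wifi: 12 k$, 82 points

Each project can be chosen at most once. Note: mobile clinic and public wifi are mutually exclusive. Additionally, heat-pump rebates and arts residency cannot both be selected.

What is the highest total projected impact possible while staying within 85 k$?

Best packing: heat-pump rebates + street-tree planting + public wifi — 67 k$, 367 total.
That's the maximum — no feasible swap from here does better than 367.

367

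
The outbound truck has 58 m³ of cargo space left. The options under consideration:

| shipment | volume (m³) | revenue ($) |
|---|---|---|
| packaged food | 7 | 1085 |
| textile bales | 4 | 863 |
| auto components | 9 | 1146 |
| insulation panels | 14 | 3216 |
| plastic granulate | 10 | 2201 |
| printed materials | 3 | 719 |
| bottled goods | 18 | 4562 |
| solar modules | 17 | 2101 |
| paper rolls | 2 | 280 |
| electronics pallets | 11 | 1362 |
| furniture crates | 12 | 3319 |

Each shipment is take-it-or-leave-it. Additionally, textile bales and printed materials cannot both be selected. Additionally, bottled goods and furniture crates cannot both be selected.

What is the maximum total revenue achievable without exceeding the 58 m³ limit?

Taking insulation panels + plastic granulate + printed materials + bottled goods + paper rolls + electronics pallets: 58 m³ used, 12340 in revenue.
An exhaustive check of the 2048 subsets confirms 12340.

12340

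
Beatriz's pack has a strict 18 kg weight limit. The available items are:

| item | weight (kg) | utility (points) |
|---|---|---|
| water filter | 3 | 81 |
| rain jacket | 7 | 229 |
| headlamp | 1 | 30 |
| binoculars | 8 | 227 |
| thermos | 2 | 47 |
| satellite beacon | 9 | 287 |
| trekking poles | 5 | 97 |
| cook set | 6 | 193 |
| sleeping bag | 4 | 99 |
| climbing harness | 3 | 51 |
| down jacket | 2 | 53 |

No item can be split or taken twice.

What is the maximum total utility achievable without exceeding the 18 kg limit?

569

Greedy by ratio would take water filter + rain jacket + headlamp + cook set: 17 kg used, total 533.
Using the slack differently, rain jacket + satellite beacon + down jacket comes to 569 at 18 kg.
The closest alternative, rain jacket + thermos + satellite beacon, reaches only 563.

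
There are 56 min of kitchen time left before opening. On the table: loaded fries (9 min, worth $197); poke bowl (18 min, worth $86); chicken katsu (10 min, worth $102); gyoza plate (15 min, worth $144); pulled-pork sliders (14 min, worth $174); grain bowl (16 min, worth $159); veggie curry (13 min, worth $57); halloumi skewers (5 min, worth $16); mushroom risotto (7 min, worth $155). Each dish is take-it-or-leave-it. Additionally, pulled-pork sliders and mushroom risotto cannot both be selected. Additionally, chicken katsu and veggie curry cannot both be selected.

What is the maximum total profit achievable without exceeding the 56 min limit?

Best packing: loaded fries + gyoza plate + pulled-pork sliders + grain bowl — 54 min, 674 total.
No other feasible combination exceeds 674.

674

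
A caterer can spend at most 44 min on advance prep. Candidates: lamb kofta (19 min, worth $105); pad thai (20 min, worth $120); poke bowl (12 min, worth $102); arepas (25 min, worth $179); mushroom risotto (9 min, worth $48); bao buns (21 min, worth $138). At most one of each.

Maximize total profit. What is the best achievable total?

288

Ranking by ratio (profit/min): poke bowl 8.50, arepas 7.16, bao buns 6.57.
Greedy by ratio would take poke bowl + arepas: 37 min used, total 281.
The 25 min tied up in arepas is better spent on mushroom risotto + bao buns — total rises to 288 (42 min).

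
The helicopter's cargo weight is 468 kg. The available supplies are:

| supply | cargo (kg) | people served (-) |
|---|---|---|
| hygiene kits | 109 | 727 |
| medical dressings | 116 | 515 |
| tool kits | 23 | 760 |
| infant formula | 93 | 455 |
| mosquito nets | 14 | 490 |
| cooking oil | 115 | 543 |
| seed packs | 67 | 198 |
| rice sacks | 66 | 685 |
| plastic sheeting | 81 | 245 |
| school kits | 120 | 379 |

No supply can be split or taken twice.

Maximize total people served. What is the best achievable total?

3720

Filling by ratio: hygiene kits + tool kits + infant formula + mosquito nets + cooking oil + rice sacks for 3660, with 48 kg left unused.
The 93 kg tied up in infant formula is better spent on medical dressings — total rises to 3720 (443 kg).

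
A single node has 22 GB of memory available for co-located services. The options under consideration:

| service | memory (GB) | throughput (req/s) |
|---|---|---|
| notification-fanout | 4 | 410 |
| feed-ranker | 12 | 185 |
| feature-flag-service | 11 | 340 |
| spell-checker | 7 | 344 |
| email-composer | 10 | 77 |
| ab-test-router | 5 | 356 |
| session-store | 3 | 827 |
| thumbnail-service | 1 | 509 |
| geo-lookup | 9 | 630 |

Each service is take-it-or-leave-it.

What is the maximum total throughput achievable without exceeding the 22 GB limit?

2732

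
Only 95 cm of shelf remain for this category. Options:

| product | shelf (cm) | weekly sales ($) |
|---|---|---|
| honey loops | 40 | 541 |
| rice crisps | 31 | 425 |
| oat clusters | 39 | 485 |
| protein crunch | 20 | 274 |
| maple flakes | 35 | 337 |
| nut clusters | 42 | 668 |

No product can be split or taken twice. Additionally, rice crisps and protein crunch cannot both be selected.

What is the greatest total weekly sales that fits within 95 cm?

Density check — nut clusters 15.90, rice crisps 13.71, protein crunch 13.70 are the best per cm.
Best packing: honey loops + nut clusters — 82 cm, 1209 total.
Runner-up oat clusters + nut clusters tops out at 1153.

1209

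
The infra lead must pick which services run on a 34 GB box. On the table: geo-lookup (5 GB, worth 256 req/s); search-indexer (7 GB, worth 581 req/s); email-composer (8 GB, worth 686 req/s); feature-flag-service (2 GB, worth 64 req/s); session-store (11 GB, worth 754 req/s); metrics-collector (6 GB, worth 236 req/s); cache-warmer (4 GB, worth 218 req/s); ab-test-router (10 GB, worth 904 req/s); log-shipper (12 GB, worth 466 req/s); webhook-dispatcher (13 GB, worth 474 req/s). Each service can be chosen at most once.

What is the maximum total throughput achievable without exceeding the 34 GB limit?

2645

Geo-lookup + search-indexer + email-composer + cache-warmer + ab-test-router uses 34 of the 34 GB and totals 2645.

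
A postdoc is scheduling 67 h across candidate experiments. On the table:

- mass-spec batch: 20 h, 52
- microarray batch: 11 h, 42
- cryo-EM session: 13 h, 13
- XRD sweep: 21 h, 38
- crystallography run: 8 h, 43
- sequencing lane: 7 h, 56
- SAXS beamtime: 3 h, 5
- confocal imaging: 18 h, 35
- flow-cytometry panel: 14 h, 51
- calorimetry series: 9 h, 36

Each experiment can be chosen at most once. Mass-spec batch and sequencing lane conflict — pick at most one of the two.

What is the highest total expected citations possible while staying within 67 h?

263

Ranking by ratio (expected citations/h): sequencing lane 8.00, crystallography run 5.38, calorimetry series 4.00.
Taking microarray batch + crystallography run + sequencing lane + confocal imaging + flow-cytometry panel + calorimetry series: 67 h used, 263 in expected citations.
That's the maximum — no feasible swap from here does better than 263.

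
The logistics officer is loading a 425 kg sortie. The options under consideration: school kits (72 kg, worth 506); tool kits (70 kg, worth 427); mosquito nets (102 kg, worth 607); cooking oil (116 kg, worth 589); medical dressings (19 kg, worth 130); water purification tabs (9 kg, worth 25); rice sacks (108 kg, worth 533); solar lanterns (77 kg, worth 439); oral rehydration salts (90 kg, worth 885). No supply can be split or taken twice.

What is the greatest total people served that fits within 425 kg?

2889

The ratio heuristic lands on school kits + tool kits + mosquito nets + medical dressings + water purification tabs + oral rehydration salts (2580) but leaves 63 kg idle.
The 19 kg tied up in medical dressings is better spent on solar lanterns — total rises to 2889 (420 kg).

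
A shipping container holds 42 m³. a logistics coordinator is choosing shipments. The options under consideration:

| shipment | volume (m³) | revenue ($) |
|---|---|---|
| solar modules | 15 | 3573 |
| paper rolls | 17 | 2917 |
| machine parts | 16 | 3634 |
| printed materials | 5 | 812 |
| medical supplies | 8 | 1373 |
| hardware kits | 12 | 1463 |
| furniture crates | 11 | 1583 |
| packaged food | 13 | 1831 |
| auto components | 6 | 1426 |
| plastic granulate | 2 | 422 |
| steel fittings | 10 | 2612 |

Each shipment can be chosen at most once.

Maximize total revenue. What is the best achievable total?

9819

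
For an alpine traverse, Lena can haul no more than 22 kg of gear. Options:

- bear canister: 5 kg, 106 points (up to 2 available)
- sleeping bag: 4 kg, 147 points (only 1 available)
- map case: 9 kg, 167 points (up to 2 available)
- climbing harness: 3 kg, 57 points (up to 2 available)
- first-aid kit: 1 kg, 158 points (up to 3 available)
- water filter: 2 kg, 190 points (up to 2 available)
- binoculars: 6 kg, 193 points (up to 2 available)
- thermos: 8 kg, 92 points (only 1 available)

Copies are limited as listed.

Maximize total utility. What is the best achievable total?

1300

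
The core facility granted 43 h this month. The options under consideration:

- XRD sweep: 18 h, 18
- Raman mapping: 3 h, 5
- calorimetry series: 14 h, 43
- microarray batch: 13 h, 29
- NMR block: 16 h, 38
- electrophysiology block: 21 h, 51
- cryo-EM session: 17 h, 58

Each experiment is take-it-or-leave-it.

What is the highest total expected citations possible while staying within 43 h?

114

The ratio heuristic lands on Raman mapping + calorimetry series + cryo-EM session (106) but leaves 9 h idle.
The 14 h tied up in calorimetry series is better spent on electrophysiology block — total rises to 114 (41 h).
Every other selection either busts 43 h or fails to beat 114.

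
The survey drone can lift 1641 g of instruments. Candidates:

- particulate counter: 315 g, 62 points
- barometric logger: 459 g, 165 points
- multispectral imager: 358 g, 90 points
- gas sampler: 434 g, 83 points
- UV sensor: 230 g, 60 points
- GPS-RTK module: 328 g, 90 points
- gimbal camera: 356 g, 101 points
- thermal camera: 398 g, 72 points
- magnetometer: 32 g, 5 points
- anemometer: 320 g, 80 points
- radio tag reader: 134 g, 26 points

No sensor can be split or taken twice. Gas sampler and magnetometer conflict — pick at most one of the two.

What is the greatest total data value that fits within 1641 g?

472

Density check — barometric logger 0.36, gimbal camera 0.28, GPS-RTK module 0.27 are the best per g.
Taking the top-ratio sensors first gives barometric logger + UV sensor + GPS-RTK module + gimbal camera + magnetometer + radio tag reader for 447 (1539 g).
The 262 g tied up in UV sensor and magnetometer is better spent on multispectral imager — total rises to 472 (1635 g).
Nothing else feasible within 1641 g beats 472.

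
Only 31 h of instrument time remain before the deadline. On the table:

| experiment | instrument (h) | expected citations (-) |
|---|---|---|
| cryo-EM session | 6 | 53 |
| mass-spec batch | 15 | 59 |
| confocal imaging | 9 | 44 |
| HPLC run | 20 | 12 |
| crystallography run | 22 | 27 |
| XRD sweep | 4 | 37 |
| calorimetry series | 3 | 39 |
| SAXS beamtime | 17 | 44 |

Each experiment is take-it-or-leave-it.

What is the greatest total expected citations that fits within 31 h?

188

Density check — calorimetry series 13.00, XRD sweep 9.25, cryo-EM session 8.83, confocal imaging 4.89 are the best per h.
Filling by ratio: cryo-EM session + confocal imaging + XRD sweep + calorimetry series for 173, with 9 h left unused.
Replace confocal imaging with mass-spec batch: the trade gains 15 net, giving 188 at 28 h.
The closest alternative, mass-spec batch + confocal imaging + XRD sweep + calorimetry series, reaches only 179.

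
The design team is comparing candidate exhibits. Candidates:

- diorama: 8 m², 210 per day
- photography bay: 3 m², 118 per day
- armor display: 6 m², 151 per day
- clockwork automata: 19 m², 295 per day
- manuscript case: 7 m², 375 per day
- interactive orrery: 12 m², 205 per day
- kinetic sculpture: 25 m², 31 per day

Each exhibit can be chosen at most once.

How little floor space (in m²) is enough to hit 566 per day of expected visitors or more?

Look for the lowest-floor combination reaching 566.
diorama + manuscript case: 585 expected visitors at 15 m².
No combination under 15 m² hits 566.

15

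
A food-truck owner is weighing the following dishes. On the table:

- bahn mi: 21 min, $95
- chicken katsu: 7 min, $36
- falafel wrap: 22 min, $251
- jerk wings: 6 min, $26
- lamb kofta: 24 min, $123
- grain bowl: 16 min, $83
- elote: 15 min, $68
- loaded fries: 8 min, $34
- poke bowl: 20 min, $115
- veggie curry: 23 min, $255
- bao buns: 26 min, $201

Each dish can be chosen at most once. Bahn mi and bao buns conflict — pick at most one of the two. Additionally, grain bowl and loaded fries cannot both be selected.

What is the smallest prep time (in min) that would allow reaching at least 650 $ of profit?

Look for the lowest-prep combination reaching 650.
falafel wrap + veggie curry + bao buns reaches 707 using 71 min.
Any bundle with less than 71 min falls short of 650.

71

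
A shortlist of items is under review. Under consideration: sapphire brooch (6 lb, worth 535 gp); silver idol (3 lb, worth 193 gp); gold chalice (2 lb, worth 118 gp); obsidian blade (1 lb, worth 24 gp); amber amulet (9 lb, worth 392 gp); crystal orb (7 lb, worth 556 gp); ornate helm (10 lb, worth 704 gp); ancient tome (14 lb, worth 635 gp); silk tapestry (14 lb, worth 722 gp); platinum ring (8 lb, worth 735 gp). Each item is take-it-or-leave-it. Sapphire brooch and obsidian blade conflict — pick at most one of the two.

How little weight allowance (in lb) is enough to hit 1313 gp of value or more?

16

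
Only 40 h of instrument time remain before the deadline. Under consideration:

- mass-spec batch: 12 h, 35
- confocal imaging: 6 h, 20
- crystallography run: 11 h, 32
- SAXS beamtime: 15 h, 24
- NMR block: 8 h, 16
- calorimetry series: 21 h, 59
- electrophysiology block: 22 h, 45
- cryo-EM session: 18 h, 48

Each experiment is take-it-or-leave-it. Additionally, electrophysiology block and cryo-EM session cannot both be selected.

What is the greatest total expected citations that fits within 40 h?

Density check — confocal imaging 3.33, mass-spec batch 2.92, crystallography run 2.91, calorimetry series 2.81 are the best per h.
Taking the top-ratio experiments first gives mass-spec batch + confocal imaging + crystallography run + NMR block for 103 (37 h).
Replace crystallography run and NMR block with calorimetry series: the trade gains 11 net, giving 114 at 39 h.

114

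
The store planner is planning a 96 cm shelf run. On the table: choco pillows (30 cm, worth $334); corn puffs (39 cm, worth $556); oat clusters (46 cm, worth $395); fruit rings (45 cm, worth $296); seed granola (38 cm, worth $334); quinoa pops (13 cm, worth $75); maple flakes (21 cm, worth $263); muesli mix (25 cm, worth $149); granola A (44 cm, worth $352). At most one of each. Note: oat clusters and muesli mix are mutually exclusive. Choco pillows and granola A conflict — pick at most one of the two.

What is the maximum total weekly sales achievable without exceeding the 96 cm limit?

Taking choco pillows + corn puffs + maple flakes: 90 cm used, 1153 in weekly sales.
That's the maximum — no feasible swap from here does better than 1153.

1153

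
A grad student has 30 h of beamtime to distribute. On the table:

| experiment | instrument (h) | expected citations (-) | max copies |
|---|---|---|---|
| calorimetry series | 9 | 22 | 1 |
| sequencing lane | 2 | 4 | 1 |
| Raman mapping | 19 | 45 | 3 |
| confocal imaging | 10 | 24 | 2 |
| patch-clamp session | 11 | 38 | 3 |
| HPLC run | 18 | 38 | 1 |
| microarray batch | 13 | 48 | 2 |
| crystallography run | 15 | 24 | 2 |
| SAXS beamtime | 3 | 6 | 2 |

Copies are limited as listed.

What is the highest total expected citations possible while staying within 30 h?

102

Greedy by ratio would take sequencing lane + 2×microarray batch: 28 h used, total 100.
Dropping sequencing lane frees 2 h; slotting in SAXS beamtime (3 h) lifts the total to 102 at 29 h.
That's the maximum — no swap from here does better than 102.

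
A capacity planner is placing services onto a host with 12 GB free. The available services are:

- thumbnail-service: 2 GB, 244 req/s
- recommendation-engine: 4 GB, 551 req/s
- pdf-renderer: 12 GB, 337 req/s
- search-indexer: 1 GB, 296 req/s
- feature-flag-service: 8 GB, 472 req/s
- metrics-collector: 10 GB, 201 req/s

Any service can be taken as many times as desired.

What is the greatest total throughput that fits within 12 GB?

3552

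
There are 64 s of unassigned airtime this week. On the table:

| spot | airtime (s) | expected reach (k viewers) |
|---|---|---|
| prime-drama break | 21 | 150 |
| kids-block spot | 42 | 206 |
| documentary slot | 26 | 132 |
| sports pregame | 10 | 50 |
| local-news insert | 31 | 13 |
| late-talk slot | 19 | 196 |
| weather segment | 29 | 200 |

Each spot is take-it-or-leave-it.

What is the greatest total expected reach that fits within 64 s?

446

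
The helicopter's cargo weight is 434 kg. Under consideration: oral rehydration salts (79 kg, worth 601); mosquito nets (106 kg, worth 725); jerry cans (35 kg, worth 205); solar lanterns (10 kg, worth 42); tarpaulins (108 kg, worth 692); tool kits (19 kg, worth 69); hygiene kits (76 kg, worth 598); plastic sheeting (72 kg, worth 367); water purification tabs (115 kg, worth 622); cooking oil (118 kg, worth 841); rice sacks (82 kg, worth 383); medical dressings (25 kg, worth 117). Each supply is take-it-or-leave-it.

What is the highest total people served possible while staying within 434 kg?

By people served per kg: hygiene kits 7.87, oral rehydration salts 7.61, cooking oil 7.13, mosquito nets 6.84 lead.
Greedy by ratio would take oral rehydration salts + mosquito nets + jerry cans + solar lanterns + hygiene kits + cooking oil: 424 kg used, total 3012.
The 10 kg tied up in solar lanterns is better spent on tool kits — total rises to 3039 (433 kg).
The closest alternative, oral rehydration salts + mosquito nets + jerry cans + solar lanterns + hygiene kits + cooking oil, reaches only 3012.

3039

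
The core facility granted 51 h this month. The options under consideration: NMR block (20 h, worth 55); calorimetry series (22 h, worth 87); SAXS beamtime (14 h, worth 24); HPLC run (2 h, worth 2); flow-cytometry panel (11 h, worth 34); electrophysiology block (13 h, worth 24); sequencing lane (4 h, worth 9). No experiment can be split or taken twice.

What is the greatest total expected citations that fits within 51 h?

154

Taking calorimetry series + SAXS beamtime + flow-cytometry panel + sequencing lane: 51 h used, 154 in expected citations.
Calorimetry series + flow-cytometry panel + electrophysiology block + sequencing lane (50 h) also reaches 154 — a tie, but nothing goes higher.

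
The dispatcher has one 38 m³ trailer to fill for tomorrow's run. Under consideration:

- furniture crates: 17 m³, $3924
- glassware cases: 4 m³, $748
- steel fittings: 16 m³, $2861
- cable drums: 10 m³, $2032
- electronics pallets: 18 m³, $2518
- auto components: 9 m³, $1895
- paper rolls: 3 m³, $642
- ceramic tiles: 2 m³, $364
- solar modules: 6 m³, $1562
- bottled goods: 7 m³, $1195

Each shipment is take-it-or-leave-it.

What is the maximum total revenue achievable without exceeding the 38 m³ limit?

8524

Ranking by ratio (revenue/m³): solar modules 260.33, furniture crates 230.82, paper rolls 214.00.
Filling by ratio: furniture crates + auto components + paper rolls + ceramic tiles + solar modules for 8387, with 1 m³ left unused.
Replace auto components with cable drums: the trade gains 137 net, giving 8524 at 38 m³.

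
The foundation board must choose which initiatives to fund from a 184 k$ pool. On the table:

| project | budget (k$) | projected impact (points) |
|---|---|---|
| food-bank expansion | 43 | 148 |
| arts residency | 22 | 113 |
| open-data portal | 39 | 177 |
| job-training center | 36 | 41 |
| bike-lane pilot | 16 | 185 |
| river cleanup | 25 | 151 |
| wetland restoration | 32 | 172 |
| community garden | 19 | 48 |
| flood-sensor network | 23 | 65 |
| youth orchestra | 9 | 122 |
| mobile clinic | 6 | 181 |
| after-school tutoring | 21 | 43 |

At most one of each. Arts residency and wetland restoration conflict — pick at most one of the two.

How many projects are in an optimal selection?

8

Best achievable projected impact is 1142.
One optimal bundle: food-bank expansion + arts residency + open-data portal + bike-lane pilot + river cleanup + flood-sensor network + youth orchestra + mobile clinic (183 k$).
Every optimal selection uses 8 projects.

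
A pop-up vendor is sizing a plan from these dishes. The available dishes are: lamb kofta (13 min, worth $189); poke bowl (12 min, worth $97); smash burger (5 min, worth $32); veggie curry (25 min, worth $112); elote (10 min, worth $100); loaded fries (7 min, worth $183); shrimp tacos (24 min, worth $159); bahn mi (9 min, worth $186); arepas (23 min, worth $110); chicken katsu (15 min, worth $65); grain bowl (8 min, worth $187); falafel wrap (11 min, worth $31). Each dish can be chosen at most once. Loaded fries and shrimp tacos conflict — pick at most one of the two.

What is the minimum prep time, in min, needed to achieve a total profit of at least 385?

Need the lightest bundle worth ≥ 385.
smash burger + loaded fries + grain bowl: 402 profit at 20 min.
No combination under 20 min hits 385.

20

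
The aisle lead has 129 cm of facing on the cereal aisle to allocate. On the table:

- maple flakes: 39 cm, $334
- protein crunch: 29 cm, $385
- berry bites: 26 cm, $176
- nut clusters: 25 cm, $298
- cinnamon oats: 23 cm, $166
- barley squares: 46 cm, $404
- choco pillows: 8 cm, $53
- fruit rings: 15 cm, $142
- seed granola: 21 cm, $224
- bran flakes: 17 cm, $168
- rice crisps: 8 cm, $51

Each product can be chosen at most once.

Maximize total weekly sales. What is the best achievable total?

1383

Ranking by ratio (weekly sales/cm): protein crunch 13.28, nut clusters 11.92, seed granola 10.67.
The ratio heuristic lands on protein crunch + nut clusters + choco pillows + fruit rings + seed granola + bran flakes + rice crisps (1321) but leaves 6 cm idle.
Dropping choco pillows and bran flakes and rice crisps frees 33 cm; slotting in maple flakes (39 cm) lifts the total to 1383 at 129 cm.
An exhaustive check of the 2048 subsets confirms 1383.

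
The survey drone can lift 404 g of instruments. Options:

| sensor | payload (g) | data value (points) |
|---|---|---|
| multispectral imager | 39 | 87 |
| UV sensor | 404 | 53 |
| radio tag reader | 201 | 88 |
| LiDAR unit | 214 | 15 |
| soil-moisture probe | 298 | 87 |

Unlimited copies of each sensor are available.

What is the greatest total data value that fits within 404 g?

870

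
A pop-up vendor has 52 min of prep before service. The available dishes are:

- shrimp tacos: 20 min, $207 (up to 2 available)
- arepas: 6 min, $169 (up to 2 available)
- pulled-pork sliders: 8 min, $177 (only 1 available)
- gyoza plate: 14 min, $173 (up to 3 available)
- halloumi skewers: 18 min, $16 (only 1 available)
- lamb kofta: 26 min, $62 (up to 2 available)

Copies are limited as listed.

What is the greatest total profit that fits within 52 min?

861

The ratio ordering already packs tightly: 2×arepas + pulled-pork sliders + 2×gyoza plate, 48 min, 861.
The spare 4 min is too small for any remaining dish, and no exchange beats 861.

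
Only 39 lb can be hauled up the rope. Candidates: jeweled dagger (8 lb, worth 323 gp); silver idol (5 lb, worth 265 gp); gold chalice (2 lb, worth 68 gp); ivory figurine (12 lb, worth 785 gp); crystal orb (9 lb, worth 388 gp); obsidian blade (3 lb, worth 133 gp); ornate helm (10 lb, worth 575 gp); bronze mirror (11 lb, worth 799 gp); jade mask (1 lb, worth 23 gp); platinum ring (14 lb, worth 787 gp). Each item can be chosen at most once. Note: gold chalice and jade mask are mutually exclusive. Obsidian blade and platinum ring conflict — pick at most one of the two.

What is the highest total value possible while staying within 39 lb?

2447

The ratio ordering already packs tightly: silver idol + ivory figurine + ornate helm + bronze mirror + jade mask, 39 lb, 2447.
An exhaustive check of the 1024 subsets confirms 2447.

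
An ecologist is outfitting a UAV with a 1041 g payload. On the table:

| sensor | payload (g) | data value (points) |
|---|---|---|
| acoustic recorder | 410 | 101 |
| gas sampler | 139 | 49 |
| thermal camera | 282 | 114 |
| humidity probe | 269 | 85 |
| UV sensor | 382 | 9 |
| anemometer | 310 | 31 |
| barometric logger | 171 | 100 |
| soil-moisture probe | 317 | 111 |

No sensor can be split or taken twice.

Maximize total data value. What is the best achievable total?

410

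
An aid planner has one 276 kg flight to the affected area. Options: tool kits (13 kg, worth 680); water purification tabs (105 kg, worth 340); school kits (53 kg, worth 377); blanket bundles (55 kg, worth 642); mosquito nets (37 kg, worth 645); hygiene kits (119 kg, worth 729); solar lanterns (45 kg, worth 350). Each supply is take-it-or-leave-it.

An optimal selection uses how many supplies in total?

The maximum people served within 276 kg is 3046.
tool kits + blanket bundles + mosquito nets + hygiene kits + solar lanterns hits 3046 at 269 kg.
Every optimal selection uses 5 supplies.

5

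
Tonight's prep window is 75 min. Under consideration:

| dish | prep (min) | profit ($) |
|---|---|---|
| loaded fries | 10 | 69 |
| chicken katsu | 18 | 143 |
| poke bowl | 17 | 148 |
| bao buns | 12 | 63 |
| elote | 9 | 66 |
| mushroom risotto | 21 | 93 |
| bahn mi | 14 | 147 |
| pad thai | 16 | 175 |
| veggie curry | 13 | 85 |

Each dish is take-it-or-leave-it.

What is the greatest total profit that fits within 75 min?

682

Filling by ratio: chicken katsu + poke bowl + elote + bahn mi + pad thai for 679, with 1 min left unused.
Dropping elote frees 9 min; slotting in loaded fries (10 min) lifts the total to 682 at 75 min.
Next best is chicken katsu + poke bowl + elote + bahn mi + pad thai at 679 (74 min) — short by 3.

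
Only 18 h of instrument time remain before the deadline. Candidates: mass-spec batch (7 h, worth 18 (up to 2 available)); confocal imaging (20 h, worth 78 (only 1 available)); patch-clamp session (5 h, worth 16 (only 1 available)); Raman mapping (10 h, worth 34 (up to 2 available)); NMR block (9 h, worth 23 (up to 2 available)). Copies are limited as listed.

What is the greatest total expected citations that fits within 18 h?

52

Ranking by ratio (expected citations/h): confocal imaging 3.90, Raman mapping 3.40, patch-clamp session 3.20.
Greedy by ratio would take patch-clamp session + Raman mapping: 15 h used, total 50.
Dropping patch-clamp session frees 5 h; slotting in mass-spec batch (7 h) lifts the total to 52 at 17 h.
That's the maximum — no swap from here does better than 52.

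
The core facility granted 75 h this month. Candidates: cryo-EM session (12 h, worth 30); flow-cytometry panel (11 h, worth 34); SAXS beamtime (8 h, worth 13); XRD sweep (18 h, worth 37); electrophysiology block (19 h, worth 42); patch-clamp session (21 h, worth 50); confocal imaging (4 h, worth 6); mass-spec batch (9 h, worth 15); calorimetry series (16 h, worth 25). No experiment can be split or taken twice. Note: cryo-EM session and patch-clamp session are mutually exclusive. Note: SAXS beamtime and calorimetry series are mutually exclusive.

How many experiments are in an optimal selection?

5

Optimal total is 169.
flow-cytometry panel + XRD sweep + electrophysiology block + patch-clamp session + confocal imaging hits 169 at 73 h.
Every optimal selection uses 5 experiments.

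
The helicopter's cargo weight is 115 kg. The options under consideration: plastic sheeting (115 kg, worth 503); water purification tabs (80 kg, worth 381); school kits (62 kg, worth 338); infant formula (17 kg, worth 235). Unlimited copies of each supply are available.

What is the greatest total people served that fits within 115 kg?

Density check — infant formula 13.82, school kits 5.45, water purification tabs 4.76, plastic sheeting 4.37 are the best per kg.
Best packing: 6×infant formula — 102 kg, 1410 total.
Every other selection either busts 115 kg or fails to beat 1410.

1410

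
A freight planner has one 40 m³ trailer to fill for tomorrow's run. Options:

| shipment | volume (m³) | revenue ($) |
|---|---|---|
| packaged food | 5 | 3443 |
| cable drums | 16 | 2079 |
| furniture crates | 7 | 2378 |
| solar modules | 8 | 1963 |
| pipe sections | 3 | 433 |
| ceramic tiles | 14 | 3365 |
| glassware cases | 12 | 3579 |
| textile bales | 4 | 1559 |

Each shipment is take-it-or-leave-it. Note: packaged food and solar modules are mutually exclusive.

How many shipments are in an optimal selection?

4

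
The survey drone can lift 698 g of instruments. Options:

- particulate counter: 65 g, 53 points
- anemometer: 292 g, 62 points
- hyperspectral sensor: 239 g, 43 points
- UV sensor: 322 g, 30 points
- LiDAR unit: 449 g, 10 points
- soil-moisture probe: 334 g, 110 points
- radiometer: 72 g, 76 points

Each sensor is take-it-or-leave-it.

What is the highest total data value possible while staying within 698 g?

By data value per g: radiometer 1.06, particulate counter 0.82, soil-moisture probe 0.33 lead.
The ratio heuristic lands on particulate counter + soil-moisture probe + radiometer (239) but leaves 227 g idle.
The 65 g tied up in particulate counter is better spent on anemometer — total rises to 248 (698 g).
Runner-up particulate counter + soil-moisture probe + radiometer tops out at 239.

248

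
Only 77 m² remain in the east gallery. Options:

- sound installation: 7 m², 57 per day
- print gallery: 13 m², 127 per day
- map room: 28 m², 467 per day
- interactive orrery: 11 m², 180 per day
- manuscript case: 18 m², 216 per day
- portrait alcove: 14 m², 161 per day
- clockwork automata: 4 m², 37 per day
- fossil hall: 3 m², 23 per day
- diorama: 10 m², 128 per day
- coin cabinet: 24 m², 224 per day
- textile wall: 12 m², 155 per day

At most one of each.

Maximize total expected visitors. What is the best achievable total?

1091

Ranking by ratio (expected visitors/m²): map room 16.68, interactive orrery 16.36, textile wall 12.92.
Best packing: map room + interactive orrery + portrait alcove + diorama + textile wall — 75 m², 1091 total.
An exhaustive check of the 2048 subsets confirms 1091.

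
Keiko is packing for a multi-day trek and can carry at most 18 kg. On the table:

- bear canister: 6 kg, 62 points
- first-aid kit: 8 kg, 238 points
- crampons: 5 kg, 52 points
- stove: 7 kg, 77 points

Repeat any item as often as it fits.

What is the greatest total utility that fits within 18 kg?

Ranking by ratio (utility/kg): first-aid kit 29.75, stove 11.00, crampons 10.40, bear canister 10.33.
2×first-aid kit uses 16 of the 18 kg and totals 476.
Every other selection either busts 18 kg or fails to beat 476.

476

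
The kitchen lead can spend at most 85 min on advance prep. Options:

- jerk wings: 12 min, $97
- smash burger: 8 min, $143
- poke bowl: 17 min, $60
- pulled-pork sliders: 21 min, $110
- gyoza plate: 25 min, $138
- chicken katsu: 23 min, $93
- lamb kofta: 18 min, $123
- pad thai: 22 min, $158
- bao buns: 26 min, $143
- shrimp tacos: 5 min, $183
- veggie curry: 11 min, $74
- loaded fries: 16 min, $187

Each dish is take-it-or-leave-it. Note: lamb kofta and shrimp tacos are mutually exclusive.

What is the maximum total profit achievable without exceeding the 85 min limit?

878

Jerk wings + smash burger + pulled-pork sliders + pad thai + shrimp tacos + loaded fries uses 84 of the 85 min and totals 878.
No other feasible combination exceeds 878.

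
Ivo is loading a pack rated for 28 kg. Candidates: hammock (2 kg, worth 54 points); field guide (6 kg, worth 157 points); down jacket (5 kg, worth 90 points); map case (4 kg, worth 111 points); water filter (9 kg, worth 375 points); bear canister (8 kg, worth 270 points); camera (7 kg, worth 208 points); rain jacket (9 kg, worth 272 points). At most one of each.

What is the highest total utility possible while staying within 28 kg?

971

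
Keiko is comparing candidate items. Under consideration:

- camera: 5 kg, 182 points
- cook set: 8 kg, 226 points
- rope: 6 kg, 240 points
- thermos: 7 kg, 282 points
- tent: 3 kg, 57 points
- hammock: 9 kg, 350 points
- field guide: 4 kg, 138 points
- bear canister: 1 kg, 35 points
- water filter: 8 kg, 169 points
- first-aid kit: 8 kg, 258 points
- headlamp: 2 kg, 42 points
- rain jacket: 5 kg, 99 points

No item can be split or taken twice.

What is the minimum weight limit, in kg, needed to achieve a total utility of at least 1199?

32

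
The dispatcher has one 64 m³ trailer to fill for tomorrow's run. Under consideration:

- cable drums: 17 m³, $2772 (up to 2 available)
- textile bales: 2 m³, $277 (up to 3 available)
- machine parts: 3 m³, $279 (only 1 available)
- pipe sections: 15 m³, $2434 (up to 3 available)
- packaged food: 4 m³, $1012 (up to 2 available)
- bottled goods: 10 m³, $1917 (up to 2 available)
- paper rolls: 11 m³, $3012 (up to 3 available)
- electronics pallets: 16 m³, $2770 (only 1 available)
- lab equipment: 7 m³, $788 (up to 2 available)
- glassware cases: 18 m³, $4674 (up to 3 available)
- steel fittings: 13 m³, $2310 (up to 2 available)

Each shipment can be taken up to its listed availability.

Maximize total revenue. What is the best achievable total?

The ratio heuristic lands on 2×textile bales + 2×packaged food + 3×paper rolls + glassware cases (16288) but leaves 1 m³ idle.
Replace textile bales and packaged food and paper rolls with glassware cases: the trade gains 373 net, giving 16661 at 64 m³.
No other feasible combination exceeds 16661.

16661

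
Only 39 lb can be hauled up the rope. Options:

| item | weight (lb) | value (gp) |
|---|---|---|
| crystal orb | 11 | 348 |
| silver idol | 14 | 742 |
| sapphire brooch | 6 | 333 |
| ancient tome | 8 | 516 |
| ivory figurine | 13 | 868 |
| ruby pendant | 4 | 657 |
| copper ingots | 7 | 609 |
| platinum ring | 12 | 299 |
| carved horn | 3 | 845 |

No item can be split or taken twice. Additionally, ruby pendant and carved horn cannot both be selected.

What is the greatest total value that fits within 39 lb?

Ranking by ratio (value/lb): carved horn 281.67, ruby pendant 164.25, copper ingots 87.00, ivory figurine 66.77.
Sapphire brooch + ancient tome + ivory figurine + copper ingots + carved horn uses 37 of the 39 lb and totals 3171.
The closest alternative, silver idol + ivory figurine + copper ingots + carved horn, reaches only 3064.

3171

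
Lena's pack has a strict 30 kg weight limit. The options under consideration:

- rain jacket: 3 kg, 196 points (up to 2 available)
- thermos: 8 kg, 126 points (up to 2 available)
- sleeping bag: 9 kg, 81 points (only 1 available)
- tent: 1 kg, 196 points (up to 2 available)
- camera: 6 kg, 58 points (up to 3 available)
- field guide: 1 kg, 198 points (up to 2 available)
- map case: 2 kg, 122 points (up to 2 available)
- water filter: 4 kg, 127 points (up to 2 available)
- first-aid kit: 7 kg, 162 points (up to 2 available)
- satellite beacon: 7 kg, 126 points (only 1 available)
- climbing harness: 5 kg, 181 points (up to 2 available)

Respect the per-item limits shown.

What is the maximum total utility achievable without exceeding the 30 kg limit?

1918

The ratio heuristic lands on 2×rain jacket + 2×tent + 2×field guide + 2×map case + water filter + 2×climbing harness (1913) but leaves 2 kg idle.
The 2 kg tied up in map case is better spent on water filter — total rises to 1918 (30 kg).
That's the maximum — no swap from here does better than 1918.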